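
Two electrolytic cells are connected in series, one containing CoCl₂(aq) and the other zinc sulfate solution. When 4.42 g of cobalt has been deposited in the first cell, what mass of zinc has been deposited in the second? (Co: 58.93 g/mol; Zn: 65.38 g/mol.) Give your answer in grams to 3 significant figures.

4.90 g

n(Co) = 4.42 / 58.93 = 0.07500 mol
Co²⁺ + 2e⁻ → Co, so n(e⁻) = 2 × 0.07500 = 0.1500 mol
In series, the same 0.1500 mol of electrons flows through the second cell.
Zn²⁺ + 2e⁻ → Zn, so n(Zn) = 0.1500 / 2 = 0.07500 mol
m(Zn) = 0.07500 × 65.38 = 4.90 g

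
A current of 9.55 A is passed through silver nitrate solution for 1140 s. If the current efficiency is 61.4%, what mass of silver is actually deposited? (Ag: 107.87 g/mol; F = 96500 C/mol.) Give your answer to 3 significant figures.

7.47 g

Q = 9.55 × 1140 = 10890 C
n(e⁻) = 10890 / 96500 = 0.1128 mol
Ag⁺ + e⁻ → Ag, so theoretical m(Ag) = 0.1128 × 107.87 = 12.17 g
Actual mass = 61.4% × 12.17 = 7.47 g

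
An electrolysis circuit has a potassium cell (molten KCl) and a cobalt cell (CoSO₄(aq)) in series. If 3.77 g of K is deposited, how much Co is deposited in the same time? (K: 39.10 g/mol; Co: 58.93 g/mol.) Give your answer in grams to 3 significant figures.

2.84 g

n(K) = 3.77 / 39.10 = 0.09642 mol
K⁺ + e⁻ → K, so n(e⁻) = 0.09642 mol
Same current for the same time ⇒ same n(e⁻) = 0.09642 mol in both cells.
Co²⁺ + 2e⁻ → Co, so n(Co) = 0.09642 / 2 = 0.04821 mol
m(Co) = 0.04821 × 58.93 = 2.84 g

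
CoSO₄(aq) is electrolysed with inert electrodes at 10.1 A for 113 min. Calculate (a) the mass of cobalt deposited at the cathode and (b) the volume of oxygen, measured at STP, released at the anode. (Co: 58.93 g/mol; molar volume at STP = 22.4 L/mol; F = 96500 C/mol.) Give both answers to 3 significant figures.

Q = 10.1 × 6780 = 68480 C; n(e⁻) = 68480 / 96500 = 0.7096 mol
Cathode: Co²⁺ + 2e⁻ → Co → n(Co) = 0.7096/2 = 0.3548 mol → 20.9 g
Anode: 2H₂O → O₂ + 4H⁺ + 4e⁻ → n(O₂) = 0.7096/4 = 0.1774 mol → 3.97 L

20.9 g Co; 3.97 L O₂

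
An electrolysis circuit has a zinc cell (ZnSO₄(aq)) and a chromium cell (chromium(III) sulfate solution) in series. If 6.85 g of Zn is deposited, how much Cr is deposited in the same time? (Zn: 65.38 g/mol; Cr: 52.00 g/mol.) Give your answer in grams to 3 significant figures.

n(Zn) = 6.85 / 65.38 = 0.1048 mol
Zn²⁺ + 2e⁻ → Zn, so n(e⁻) = 2 × 0.1048 = 0.2096 mol
The cells are in series, so the same charge (and hence the same n(e⁻) = 0.2096 mol) passes through both.
Cr³⁺ + 3e⁻ → Cr, so n(Cr) = 0.2096 / 3 = 0.06987 mol
m(Cr) = 0.06987 × 52.00 = 3.63 g

3.63 g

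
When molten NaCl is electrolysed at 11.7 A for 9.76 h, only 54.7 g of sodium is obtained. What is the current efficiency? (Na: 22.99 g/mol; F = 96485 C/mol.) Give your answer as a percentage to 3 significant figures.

55.8%

Q = 11.7 × 35136 = 4.111×10^5 C
n(e⁻) = 4.111×10^5 / 96485 = 4.261 mol
Na⁺ + e⁻ → Na, so theoretical n(Na) = 4.261 mol → 97.96 g
Efficiency = 54.7 / 97.96 = 0.5584 = 55.8%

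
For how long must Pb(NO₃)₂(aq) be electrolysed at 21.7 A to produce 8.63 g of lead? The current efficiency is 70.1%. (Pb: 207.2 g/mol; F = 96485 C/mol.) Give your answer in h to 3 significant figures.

0.147 h

n(Pb) = 8.63 / 207.2 = 0.04165 mol
Pb²⁺ + 2e⁻ → Pb, so n(e⁻) = 2 × 0.04165 = 0.08330 mol
Q = 0.08330 × 96485 / 0.701 = 11470 C
t = Q / I = 11470 / 21.7 = 528.6 s = 0.147 h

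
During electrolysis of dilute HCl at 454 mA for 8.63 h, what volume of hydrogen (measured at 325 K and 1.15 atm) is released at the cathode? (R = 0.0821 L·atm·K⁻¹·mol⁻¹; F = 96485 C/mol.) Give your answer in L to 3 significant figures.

1.70 L

Charge passed = 0.454 × 31068 = 14100 C
n(e⁻) = 14100 / 96485 = 0.1461 mol
2H⁺ + 2e⁻ → H₂, so n(H₂) = 0.1461 / 2 = 0.07305 mol
V = nRT/P = 0.07305 × 0.0821 × 325 / 1.15 = 1.695 L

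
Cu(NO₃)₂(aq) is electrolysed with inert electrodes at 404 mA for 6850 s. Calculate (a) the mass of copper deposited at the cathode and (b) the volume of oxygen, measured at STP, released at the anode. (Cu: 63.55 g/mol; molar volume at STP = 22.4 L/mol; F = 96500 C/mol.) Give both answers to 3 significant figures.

Q = 0.404 × 6850 = 2767 C; n(e⁻) = 2767 / 96500 = 0.02867 mol
Cathode: Cu²⁺ + 2e⁻ → Cu → n(Cu) = 0.02867/2 = 0.01434 mol → 0.911 g
Anode: 2H₂O → O₂ + 4H⁺ + 4e⁻ → n(O₂) = 0.02867/4 = 0.007168 mol → 0.161 L

0.911 g Cu; 0.161 L O₂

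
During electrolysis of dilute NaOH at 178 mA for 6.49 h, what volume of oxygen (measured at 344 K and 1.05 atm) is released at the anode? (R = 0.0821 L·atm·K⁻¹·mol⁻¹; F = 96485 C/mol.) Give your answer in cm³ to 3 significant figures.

290 cm³

Charge passed = 0.178 × 23364 = 4159 C
Moles of electrons = 4159 / 96485 = 0.04311 mol
2H₂O → O₂ + 4H⁺ + 4e⁻, so n(O₂) = 0.04311 / 4 = 0.01078 mol
V = nRT/P = 0.01078 × 0.0821 × 344 / 1.05 = 0.2900 L
= 290 cm³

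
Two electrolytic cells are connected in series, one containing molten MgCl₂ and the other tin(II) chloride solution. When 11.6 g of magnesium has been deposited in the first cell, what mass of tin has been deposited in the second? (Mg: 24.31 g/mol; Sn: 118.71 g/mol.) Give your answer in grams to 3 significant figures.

n(Mg) = 11.6 / 24.31 = 0.4772 mol
Mg²⁺ + 2e⁻ → Mg, so n(e⁻) = 2 × 0.4772 = 0.9544 mol
The cells are in series, so the same charge (and hence the same n(e⁻) = 0.9544 mol) passes through both.
Sn²⁺ + 2e⁻ → Sn, so n(Sn) = 0.9544 / 2 = 0.4772 mol
m(Sn) = 0.4772 × 118.71 = 56.6 g

56.6 g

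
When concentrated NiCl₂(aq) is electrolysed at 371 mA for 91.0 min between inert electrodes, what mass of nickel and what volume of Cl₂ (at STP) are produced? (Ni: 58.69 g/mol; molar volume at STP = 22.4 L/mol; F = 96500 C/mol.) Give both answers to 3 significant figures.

0.616 g Ni; 0.235 L Cl₂

Q = 0.371 × 5460 = 2026 C; n(e⁻) = 2026 / 96500 = 0.02099 mol
Cathode: Ni²⁺ + 2e⁻ → Ni → n(Ni) = 0.02099/2 = 0.01050 mol → 0.616 g
Anode: 2Cl⁻ → Cl₂ + 2e⁻ → n(Cl₂) = 0.02099/2 = 0.01050 mol → 0.235 L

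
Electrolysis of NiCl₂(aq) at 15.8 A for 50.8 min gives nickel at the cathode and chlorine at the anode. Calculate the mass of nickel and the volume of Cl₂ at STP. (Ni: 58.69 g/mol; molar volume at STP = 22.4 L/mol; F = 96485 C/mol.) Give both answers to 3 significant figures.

Q = 15.8 × 3048 = 48160 C; n(e⁻) = 48160 / 96485 = 0.4991 mol
Cathode: Ni²⁺ + 2e⁻ → Ni → n(Ni) = 0.4991/2 = 0.2496 mol → 14.6 g
Anode: 2Cl⁻ → Cl₂ + 2e⁻ → n(Cl₂) = 0.4991/2 = 0.2496 mol → 5.59 L

14.6 g Ni; 5.59 L Cl₂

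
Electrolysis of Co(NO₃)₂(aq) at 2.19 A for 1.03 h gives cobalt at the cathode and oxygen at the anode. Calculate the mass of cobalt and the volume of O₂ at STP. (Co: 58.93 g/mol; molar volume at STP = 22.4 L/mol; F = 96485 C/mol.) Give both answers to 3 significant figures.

Q = 2.19 × 3708 = 8121 C; n(e⁻) = 8121 / 96485 = 0.08417 mol
Cathode: Co²⁺ + 2e⁻ → Co → n(Co) = 0.08417/2 = 0.04209 mol → 2.48 g
Anode: 2H₂O → O₂ + 4H⁺ + 4e⁻ → n(O₂) = 0.08417/4 = 0.02104 mol → 0.471 L

2.48 g Co; 0.471 L O₂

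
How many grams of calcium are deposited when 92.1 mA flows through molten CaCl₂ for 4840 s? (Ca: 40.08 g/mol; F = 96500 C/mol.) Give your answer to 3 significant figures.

0.0926 g

Q = It = 0.0921 × 4840 = 445.8 C
n(e⁻) = Q/F = 445.8/96500 = 0.004620 mol
Ca²⁺ + 2e⁻ → Ca, so n(Ca) = 0.004620 / 2 = 0.002310 mol
m = 0.002310 × 40.08 = 0.0926 g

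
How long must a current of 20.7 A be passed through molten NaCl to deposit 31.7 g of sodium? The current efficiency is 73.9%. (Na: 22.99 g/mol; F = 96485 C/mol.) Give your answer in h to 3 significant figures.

2.42 h

n(Na) = 31.7 / 22.99 = 1.379 mol
Na⁺ + e⁻ → Na, so n(e⁻) = 1.379 mol
Q = 1.379 × 96485 / 0.739 = 1.800×10^5 C
t = Q / I = 1.800×10^5 / 20.7 = 8696 s = 2.42 h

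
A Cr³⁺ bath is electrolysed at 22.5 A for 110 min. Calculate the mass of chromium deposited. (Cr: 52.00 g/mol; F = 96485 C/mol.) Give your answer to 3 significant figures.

Charge passed = 22.5 × 6600 = 1.485×10^5 C
n(e⁻) = Q/F = 1.485×10^5/96485 = 1.539 mol
Cr³⁺ + 3e⁻ → Cr, so n(Cr) = 1.539 / 3 = 0.5130 mol
m = 0.5130 × 52.00 = 26.7 g

26.7 g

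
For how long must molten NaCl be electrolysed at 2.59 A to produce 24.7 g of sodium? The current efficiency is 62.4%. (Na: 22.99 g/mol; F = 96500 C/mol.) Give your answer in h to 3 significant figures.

n(Na) = 24.7 / 22.99 = 1.074 mol
Na⁺ + e⁻ → Na, so n(e⁻) = 1.074 mol
Q = 1.074 × 96500 / 0.624 = 1.661×10^5 C
t = Q / I = 1.661×10^5 / 2.59 = 64130 s = 17.8 h

17.8 h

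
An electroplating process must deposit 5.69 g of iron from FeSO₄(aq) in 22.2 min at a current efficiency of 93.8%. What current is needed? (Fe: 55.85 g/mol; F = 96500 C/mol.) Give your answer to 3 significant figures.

15.7 A

n(Fe) = 5.69 / 55.85 = 0.1019 mol
Fe²⁺ + 2e⁻ → Fe, so n(e⁻) = 2 × 0.1019 = 0.2038 mol
Q = 0.2038 × 96500 / 0.938 = 20970 C
I = Q / t = 20970 / 1332 s = 15.7 A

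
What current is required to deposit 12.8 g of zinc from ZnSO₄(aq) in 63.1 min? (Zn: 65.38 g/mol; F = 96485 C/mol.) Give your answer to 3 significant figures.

n(Zn) = 12.8 / 65.38 = 0.1958 mol
Zn²⁺ + 2e⁻ → Zn, so n(e⁻) = 2 × 0.1958 = 0.3916 mol
Q = 0.3916 × 96485 = 37780 C
I = Q / t = 37780 / 3786 s = 9.98 A

9.98 A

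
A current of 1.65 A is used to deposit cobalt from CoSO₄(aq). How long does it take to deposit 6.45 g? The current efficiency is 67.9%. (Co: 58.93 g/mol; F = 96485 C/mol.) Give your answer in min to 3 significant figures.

314 min

n(Co) = 6.45 / 58.93 = 0.1095 mol
Co²⁺ + 2e⁻ → Co, so n(e⁻) = 2 × 0.1095 = 0.2190 mol
Q = 0.2190 × 96485 / 0.679 = 31120 C
t = Q / I = 31120 / 1.65 = 18860 s = 314 min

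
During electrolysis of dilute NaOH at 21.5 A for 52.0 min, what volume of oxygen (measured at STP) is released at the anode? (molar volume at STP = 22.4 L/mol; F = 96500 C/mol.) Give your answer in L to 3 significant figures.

Q = 21.5 A × 3120 s = 67080 C
Moles of electrons = 67080 / 96500 = 0.6951 mol
2H₂O → O₂ + 4H⁺ + 4e⁻, so n(O₂) = 0.6951 / 4 = 0.1738 mol
V = 0.1738 × 22.4 = 3.893 L

3.89 L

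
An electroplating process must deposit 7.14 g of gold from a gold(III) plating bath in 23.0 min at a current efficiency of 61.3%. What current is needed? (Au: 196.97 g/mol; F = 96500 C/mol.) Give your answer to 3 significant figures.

n(Au) = 7.14 / 196.97 = 0.03625 mol
Au³⁺ + 3e⁻ → Au, so n(e⁻) = 3 × 0.03625 = 0.1088 mol
Q = 0.1088 × 96500 / 0.613 = 17130 C
I = Q / t = 17130 / 1380 s = 12.4 A

12.4 A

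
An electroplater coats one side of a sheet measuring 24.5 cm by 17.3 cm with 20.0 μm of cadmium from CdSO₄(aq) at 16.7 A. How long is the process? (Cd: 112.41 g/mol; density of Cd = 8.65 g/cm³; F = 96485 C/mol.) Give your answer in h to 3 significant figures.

Plated area = 24.5 × 17.3 = 423.9 cm²
Volume = 423.9 × 20.0×10⁻⁴ cm = 0.8478 cm³
m(Cd) = 0.8478 × 8.65 = 7.333 g
n(Cd) = 7.333 / 112.41 = 0.06523 mol; n(e⁻) = 2 × 0.06523 = 0.1305 mol
Q = 0.1305 × 96485 = 12590 C
t = 12590 / 16.7 = 753.9 s = 0.209 h

0.209 h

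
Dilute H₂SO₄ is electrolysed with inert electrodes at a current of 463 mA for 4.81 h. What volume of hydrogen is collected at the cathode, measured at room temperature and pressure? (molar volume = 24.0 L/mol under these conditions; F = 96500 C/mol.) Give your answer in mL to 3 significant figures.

997 mL

Q = It = 0.463 × 17316 = 8017 C
Moles of electrons = 8017 / 96500 = 0.08308 mol
2H⁺ + 2e⁻ → H₂, so n(H₂) = 0.08308 / 2 = 0.04154 mol
V = 0.04154 × 24.0 = 0.9970 L
= 997 mL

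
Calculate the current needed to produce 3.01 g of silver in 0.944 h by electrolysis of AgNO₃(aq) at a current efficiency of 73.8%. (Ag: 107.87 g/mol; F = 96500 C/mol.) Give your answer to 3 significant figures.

1.07 A

n(Ag) = 3.01 / 107.87 = 0.02790 mol
Ag⁺ + e⁻ → Ag, so n(e⁻) = 0.02790 mol
Q = 0.02790 × 96500 / 0.738 = 3648 C
I = Q / t = 3648 / 3398.4 s = 1.07 A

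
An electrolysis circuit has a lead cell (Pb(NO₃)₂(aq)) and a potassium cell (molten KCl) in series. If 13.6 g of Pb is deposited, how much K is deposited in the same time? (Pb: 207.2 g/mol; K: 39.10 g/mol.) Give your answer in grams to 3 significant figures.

5.13 g

n(Pb) = 13.6 / 207.2 = 0.06564 mol
Pb²⁺ + 2e⁻ → Pb, so n(e⁻) = 2 × 0.06564 = 0.1313 mol
The cells are in series, so the same charge (and hence the same n(e⁻) = 0.1313 mol) passes through both.
K⁺ + e⁻ → K, so n(K) = 0.1313 mol
m(K) = 0.1313 × 39.10 = 5.13 g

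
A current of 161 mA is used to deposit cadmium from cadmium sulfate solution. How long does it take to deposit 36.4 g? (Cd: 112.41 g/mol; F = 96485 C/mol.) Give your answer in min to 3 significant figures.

n(Cd) = 36.4 / 112.41 = 0.3238 mol
Cd²⁺ + 2e⁻ → Cd, so n(e⁻) = 2 × 0.3238 = 0.6476 mol
Q = 0.6476 × 96485 = 62480 C
t = Q / I = 62480 / 0.161 = 3.881×10^5 s = 6470 min

6470 min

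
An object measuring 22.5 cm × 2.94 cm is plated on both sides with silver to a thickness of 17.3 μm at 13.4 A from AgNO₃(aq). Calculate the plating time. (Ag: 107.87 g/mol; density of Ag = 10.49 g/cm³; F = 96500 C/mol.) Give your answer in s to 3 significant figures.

160 s

Plated area = 2 × 22.5 × 2.94 = 132.3 cm²
Volume = 132.3 × 17.3×10⁻⁴ cm = 0.2289 cm³
m(Ag) = 0.2289 × 10.49 = 2.401 g
n(Ag) = 2.401 / 107.87 = 0.02226 mol; n(e⁻) = 0.02226 mol
Q = 0.02226 × 96500 = 2148 C
t = 2148 / 13.4 = 160.3 s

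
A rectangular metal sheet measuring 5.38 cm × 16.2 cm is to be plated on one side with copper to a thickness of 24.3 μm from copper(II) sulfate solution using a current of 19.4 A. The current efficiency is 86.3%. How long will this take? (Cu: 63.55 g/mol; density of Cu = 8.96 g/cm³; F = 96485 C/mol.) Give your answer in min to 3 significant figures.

Plated area = 5.38 × 16.2 = 87.16 cm²
Volume = 87.16 × 24.3×10⁻⁴ cm = 0.2118 cm³
m(Cu) = 0.2118 × 8.96 = 1.898 g
n(Cu) = 1.898 / 63.55 = 0.02987 mol; n(e⁻) = 2 × 0.02987 = 0.05974 mol
Q = 0.05974 × 96485 / 0.863 = 6679 C
t = 6679 / 19.4 = 344.3 s = 5.74 min

5.74 min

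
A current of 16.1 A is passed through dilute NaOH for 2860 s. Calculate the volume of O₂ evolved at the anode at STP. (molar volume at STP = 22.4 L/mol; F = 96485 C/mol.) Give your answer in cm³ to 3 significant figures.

Q = 16.1 A × 2860 s = 46050 C
n(e⁻) = Q/F = 46050/96485 = 0.4773 mol
2H₂O → O₂ + 4H⁺ + 4e⁻, so n(O₂) = 0.4773 / 4 = 0.1193 mol
V = 0.1193 × 22.4 = 2.672 L
= 2670 cm³

2670 cm³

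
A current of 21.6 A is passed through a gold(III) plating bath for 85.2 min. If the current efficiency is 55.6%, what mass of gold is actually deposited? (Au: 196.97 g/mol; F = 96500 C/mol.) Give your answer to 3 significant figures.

Q = 21.6 × 5112 = 1.104×10^5 C
n(e⁻) = 1.104×10^5 / 96500 = 1.144 mol
Au³⁺ + 3e⁻ → Au, so theoretical m(Au) = 0.3813 × 196.97 = 75.10 g
Actual mass = 55.6% × 75.10 = 41.8 g

41.8 g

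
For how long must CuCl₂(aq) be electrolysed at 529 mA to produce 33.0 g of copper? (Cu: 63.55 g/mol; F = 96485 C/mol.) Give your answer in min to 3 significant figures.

3160 min

n(Cu) = 33.0 / 63.55 = 0.5193 mol
Cu²⁺ + 2e⁻ → Cu, so n(e⁻) = 2 × 0.5193 = 1.039 mol
Q = 1.039 × 96485 = 1.002×10^5 C
t = Q / I = 1.002×10^5 / 0.529 = 1.894×10^5 s = 3160 min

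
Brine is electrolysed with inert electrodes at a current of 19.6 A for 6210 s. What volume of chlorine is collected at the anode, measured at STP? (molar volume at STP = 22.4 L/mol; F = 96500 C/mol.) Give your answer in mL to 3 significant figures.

14100 mL

Q = It = 19.6 × 6210 = 1.217×10^5 C
Moles of electrons = 1.217×10^5 / 96500 = 1.261 mol
2Cl⁻ → Cl₂ + 2e⁻, so n(Cl₂) = 1.261 / 2 = 0.6305 mol
V = 0.6305 × 22.4 = 14.12 L
= 14100 mL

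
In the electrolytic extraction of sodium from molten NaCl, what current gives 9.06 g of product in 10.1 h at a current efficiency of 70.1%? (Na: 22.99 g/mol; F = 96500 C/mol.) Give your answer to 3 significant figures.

n(Na) = 9.06 / 22.99 = 0.3941 mol
Na⁺ + e⁻ → Na, so n(e⁻) = 0.3941 mol
Q = 0.3941 × 96500 / 0.701 = 54250 C
I = Q / t = 54250 / 36360 s = 1.49 A

1.49 A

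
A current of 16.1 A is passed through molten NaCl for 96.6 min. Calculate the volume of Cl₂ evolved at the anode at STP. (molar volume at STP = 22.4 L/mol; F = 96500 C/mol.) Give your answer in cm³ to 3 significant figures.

Charge passed = 16.1 × 5796 = 93320 C
Moles of electrons = 93320 / 96500 = 0.9670 mol
2Cl⁻ → Cl₂ + 2e⁻, so n(Cl₂) = 0.9670 / 2 = 0.4835 mol
V = 0.4835 × 22.4 = 10.83 L
= 10800 cm³

10800 cm³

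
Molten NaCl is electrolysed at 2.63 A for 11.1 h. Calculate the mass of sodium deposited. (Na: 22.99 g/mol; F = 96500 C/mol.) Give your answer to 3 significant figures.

Charge passed = 2.63 × 39960 = 1.051×10^5 C
n(e⁻) = Q/F = 1.051×10^5/96500 = 1.089 mol
Na⁺ + e⁻ → Na, so n(Na) = 1.089 mol
m = 1.089 × 22.99 = 25.0 g

25.0 g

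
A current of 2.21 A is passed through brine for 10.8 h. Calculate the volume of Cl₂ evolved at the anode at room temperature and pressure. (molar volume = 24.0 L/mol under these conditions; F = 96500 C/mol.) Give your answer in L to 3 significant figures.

Q = 2.21 A × 38880 s = 85920 C
Moles of electrons = 85920 / 96500 = 0.8904 mol
2Cl⁻ → Cl₂ + 2e⁻, so n(Cl₂) = 0.8904 / 2 = 0.4452 mol
V = 0.4452 × 24.0 = 10.68 L

10.7 L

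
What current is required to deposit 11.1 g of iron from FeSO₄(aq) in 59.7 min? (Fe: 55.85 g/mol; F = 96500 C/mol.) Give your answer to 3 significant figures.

n(Fe) = 11.1 / 55.85 = 0.1987 mol
Fe²⁺ + 2e⁻ → Fe, so n(e⁻) = 2 × 0.1987 = 0.3974 mol
Q = 0.3974 × 96500 = 38350 C
I = Q / t = 38350 / 3582 s = 10.7 A

10.7 A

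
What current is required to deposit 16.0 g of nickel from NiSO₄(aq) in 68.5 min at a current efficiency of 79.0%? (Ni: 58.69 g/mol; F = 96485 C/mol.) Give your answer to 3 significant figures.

n(Ni) = 16.0 / 58.69 = 0.2726 mol
Ni²⁺ + 2e⁻ → Ni, so n(e⁻) = 2 × 0.2726 = 0.5452 mol
Q = 0.5452 × 96485 / 0.790 = 66590 C
I = Q / t = 66590 / 4110 s = 16.2 A

16.2 A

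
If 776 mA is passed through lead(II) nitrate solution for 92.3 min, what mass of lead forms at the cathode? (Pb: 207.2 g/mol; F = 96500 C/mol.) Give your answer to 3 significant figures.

4.61 g

Charge passed = 0.776 × 5538 = 4297 C
Moles of electrons = 4297 / 96500 = 0.04453 mol
Pb²⁺ + 2e⁻ → Pb, so n(Pb) = 0.04453 / 2 = 0.02227 mol
m = 0.02227 × 207.2 = 4.61 g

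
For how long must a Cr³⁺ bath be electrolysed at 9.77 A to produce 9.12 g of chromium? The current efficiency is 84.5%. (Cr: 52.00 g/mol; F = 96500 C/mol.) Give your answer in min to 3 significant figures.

n(Cr) = 9.12 / 52.00 = 0.1754 mol
Cr³⁺ + 3e⁻ → Cr, so n(e⁻) = 3 × 0.1754 = 0.5262 mol
Q = 0.5262 × 96500 / 0.845 = 60090 C
t = Q / I = 60090 / 9.77 = 6150 s = 103 min

103 min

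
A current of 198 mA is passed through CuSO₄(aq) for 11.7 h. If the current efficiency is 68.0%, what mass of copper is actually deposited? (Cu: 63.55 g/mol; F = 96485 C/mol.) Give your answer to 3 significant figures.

Q = 0.198 × 42120 = 8340 C
n(e⁻) = 8340 / 96485 = 0.08644 mol
Cu²⁺ + 2e⁻ → Cu, so theoretical m(Cu) = 0.04322 × 63.55 = 2.747 g
Actual mass = 68.0% × 2.747 = 1.87 g

1.87 g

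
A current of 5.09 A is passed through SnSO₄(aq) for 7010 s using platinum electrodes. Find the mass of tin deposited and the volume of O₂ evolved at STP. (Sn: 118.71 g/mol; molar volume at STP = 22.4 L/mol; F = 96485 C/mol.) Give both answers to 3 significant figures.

21.9 g Sn; 2.07 L O₂

Q = 5.09 × 7010 = 35680 C; n(e⁻) = 35680 / 96485 = 0.3698 mol
Cathode: Sn²⁺ + 2e⁻ → Sn → n(Sn) = 0.3698/2 = 0.1849 mol → 21.9 g
Anode: 2H₂O → O₂ + 4H⁺ + 4e⁻ → n(O₂) = 0.3698/4 = 0.09245 mol → 2.07 L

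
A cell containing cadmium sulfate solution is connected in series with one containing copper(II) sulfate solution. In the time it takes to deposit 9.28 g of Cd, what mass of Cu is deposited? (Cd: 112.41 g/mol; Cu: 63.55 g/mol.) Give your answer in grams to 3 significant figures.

5.25 g

n(Cd) = 9.28 / 112.41 = 0.08255 mol
Cd²⁺ + 2e⁻ → Cd, so n(e⁻) = 2 × 0.08255 = 0.1651 mol
In series, the same 0.1651 mol of electrons flows through the second cell.
Cu²⁺ + 2e⁻ → Cu, so n(Cu) = 0.1651 / 2 = 0.08255 mol
m(Cu) = 0.08255 × 63.55 = 5.25 g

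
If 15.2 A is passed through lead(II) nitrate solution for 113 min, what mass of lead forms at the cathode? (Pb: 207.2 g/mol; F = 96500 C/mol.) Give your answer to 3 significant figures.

Q = 15.2 A × 6780 s = 1.031×10^5 C
n(e⁻) = Q/F = 1.031×10^5/96500 = 1.068 mol
Pb²⁺ + 2e⁻ → Pb, so n(Pb) = 1.068 / 2 = 0.5340 mol
m = 0.5340 × 207.2 = 111 g

111 g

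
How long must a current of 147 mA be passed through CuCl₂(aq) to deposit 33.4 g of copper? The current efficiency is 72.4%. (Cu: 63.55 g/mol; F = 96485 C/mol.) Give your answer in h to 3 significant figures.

n(Cu) = 33.4 / 63.55 = 0.5256 mol
Cu²⁺ + 2e⁻ → Cu, so n(e⁻) = 2 × 0.5256 = 1.051 mol
Q = 1.051 × 96485 / 0.724 = 1.401×10^5 C
t = Q / I = 1.401×10^5 / 0.147 = 9.531×10^5 s = 265 h

265 h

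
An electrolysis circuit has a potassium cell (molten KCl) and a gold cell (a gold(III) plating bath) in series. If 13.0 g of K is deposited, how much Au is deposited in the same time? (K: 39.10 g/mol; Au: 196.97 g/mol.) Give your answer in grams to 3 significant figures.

21.8 g

n(K) = 13.0 / 39.10 = 0.3325 mol
K⁺ + e⁻ → K, so n(e⁻) = 0.3325 mol
The cells are in series, so the same charge (and hence the same n(e⁻) = 0.3325 mol) passes through both.
Au³⁺ + 3e⁻ → Au, so n(Au) = 0.3325 / 3 = 0.1108 mol
m(Au) = 0.1108 × 196.97 = 21.8 g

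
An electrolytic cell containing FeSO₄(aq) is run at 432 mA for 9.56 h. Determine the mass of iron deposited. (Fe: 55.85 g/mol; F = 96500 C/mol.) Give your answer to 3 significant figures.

4.30 g

Q = 0.432 A × 34416 s = 14870 C
n(e⁻) = 14870 / 96500 = 0.1541 mol
Fe²⁺ + 2e⁻ → Fe, so n(Fe) = 0.1541 / 2 = 0.07705 mol
m = 0.07705 × 55.85 = 4.30 g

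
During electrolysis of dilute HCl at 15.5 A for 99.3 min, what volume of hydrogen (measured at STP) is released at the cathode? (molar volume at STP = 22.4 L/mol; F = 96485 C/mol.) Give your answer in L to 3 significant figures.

Q = 15.5 A × 5958 s = 92350 C
n(e⁻) = 92350 / 96485 = 0.9571 mol
2H⁺ + 2e⁻ → H₂, so n(H₂) = 0.9571 / 2 = 0.4786 mol
V = 0.4786 × 22.4 = 10.72 L

10.7 L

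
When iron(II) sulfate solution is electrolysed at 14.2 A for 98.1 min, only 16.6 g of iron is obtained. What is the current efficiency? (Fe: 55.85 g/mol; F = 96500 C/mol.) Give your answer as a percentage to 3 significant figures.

68.6%

Q = 14.2 × 5886 = 83580 C
n(e⁻) = 83580 / 96500 = 0.8661 mol
Fe²⁺ + 2e⁻ → Fe, so theoretical n(Fe) = 0.4331 mol → 24.19 g
Efficiency = 16.6 / 24.19 = 0.6862 = 68.6%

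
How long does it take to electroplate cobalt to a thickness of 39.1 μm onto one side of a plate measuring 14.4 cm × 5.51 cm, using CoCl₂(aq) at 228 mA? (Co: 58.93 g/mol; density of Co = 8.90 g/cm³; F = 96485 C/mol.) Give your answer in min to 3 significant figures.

661 min

Plated area = 14.4 × 5.51 = 79.34 cm²
Volume = 79.34 × 39.1×10⁻⁴ cm = 0.3102 cm³
m(Co) = 0.3102 × 8.90 = 2.761 g
n(Co) = 2.761 / 58.93 = 0.04685 mol; n(e⁻) = 2 × 0.04685 = 0.09370 mol
Q = 0.09370 × 96485 = 9041 C
t = 9041 / 0.228 = 39650 s = 661 min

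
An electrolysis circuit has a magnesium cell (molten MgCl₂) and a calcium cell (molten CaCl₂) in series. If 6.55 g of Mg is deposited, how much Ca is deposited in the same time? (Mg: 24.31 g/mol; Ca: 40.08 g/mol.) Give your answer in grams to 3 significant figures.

n(Mg) = 6.55 / 24.31 = 0.2694 mol
Mg²⁺ + 2e⁻ → Mg, so n(e⁻) = 2 × 0.2694 = 0.5388 mol
The cells are in series, so the same charge (and hence the same n(e⁻) = 0.5388 mol) passes through both.
Ca²⁺ + 2e⁻ → Ca, so n(Ca) = 0.5388 / 2 = 0.2694 mol
m(Ca) = 0.2694 × 40.08 = 10.8 g

10.8 g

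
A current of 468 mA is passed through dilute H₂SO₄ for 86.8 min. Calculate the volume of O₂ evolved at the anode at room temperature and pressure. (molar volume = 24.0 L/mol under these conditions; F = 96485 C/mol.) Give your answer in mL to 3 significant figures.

Q = 0.468 A × 5208 s = 2437 C
Moles of electrons = 2437 / 96485 = 0.02526 mol
2H₂O → O₂ + 4H⁺ + 4e⁻, so n(O₂) = 0.02526 / 4 = 0.006315 mol
V = 0.006315 × 24.0 = 0.1516 L
= 152 mL

152 mL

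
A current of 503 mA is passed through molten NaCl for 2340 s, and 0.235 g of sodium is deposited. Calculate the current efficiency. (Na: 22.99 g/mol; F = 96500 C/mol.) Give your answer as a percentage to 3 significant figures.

Q = 0.503 × 2340 = 1177 C
n(e⁻) = 1177 / 96500 = 0.01220 mol
Na⁺ + e⁻ → Na, so theoretical n(Na) = 0.01220 mol → 0.2805 g
Efficiency = 0.235 / 0.2805 = 0.8378 = 83.8%

83.8%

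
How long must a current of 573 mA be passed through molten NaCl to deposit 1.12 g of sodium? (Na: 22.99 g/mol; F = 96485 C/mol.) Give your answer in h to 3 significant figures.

2.28 h

n(Na) = 1.12 / 22.99 = 0.04872 mol
Na⁺ + e⁻ → Na, so n(e⁻) = 0.04872 mol
Q = 0.04872 × 96485 = 4701 C
t = Q / I = 4701 / 0.573 = 8204 s = 2.28 h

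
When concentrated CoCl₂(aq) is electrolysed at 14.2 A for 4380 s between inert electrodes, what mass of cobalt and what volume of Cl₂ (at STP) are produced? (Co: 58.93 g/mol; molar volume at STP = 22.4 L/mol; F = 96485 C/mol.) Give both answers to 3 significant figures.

Q = 14.2 × 4380 = 62200 C; n(e⁻) = 62200 / 96485 = 0.6447 mol
Cathode: Co²⁺ + 2e⁻ → Co → n(Co) = 0.6447/2 = 0.3224 mol → 19.0 g
Anode: 2Cl⁻ → Cl₂ + 2e⁻ → n(Cl₂) = 0.6447/2 = 0.3224 mol → 7.22 L

19.0 g Co; 7.22 L Cl₂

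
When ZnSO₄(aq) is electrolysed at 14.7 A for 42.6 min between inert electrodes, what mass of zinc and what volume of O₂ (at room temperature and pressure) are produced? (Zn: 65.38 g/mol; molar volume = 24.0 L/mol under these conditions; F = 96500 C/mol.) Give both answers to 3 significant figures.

Q = 14.7 × 2556 = 37570 C; n(e⁻) = 37570 / 96500 = 0.3893 mol
Cathode: Zn²⁺ + 2e⁻ → Zn → n(Zn) = 0.3893/2 = 0.1947 mol → 12.7 g
Anode: 2H₂O → O₂ + 4H⁺ + 4e⁻ → n(O₂) = 0.3893/4 = 0.09733 mol → 2.34 L

12.7 g Zn; 2.34 L O₂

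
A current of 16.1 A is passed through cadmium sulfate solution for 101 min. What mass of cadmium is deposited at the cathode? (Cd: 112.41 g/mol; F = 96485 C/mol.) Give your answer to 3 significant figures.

Q = 16.1 A × 6060 s = 97570 C
Moles of electrons = 97570 / 96485 = 1.011 mol
Cd²⁺ + 2e⁻ → Cd, so n(Cd) = 1.011 / 2 = 0.5055 mol
m = 0.5055 × 112.41 = 56.8 g

56.8 g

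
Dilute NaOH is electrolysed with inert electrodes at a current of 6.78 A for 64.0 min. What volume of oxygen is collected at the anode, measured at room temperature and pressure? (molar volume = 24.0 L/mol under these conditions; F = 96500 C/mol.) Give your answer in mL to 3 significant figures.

Q = 6.78 A × 3840 s = 26040 C
n(e⁻) = Q/F = 26040/96500 = 0.2698 mol
2H₂O → O₂ + 4H⁺ + 4e⁻, so n(O₂) = 0.2698 / 4 = 0.06745 mol
V = 0.06745 × 24.0 = 1.619 L
= 1620 mL

1620 mL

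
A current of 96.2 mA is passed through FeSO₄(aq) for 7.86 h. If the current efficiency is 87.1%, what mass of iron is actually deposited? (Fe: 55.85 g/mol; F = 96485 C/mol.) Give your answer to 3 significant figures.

Q = 0.0962 × 28296 = 2722 C
n(e⁻) = 2722 / 96485 = 0.02821 mol
Fe²⁺ + 2e⁻ → Fe, so theoretical m(Fe) = 0.01411 × 55.85 = 0.7880 g
Actual mass = 87.1% × 0.7880 = 0.686 g

0.686 g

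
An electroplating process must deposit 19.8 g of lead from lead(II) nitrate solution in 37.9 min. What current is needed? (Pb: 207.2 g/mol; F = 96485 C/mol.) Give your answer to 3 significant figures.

8.11 A

n(Pb) = 19.8 / 207.2 = 0.09556 mol
Pb²⁺ + 2e⁻ → Pb, so n(e⁻) = 2 × 0.09556 = 0.1911 mol
Q = 0.1911 × 96485 = 18440 C
I = Q / t = 18440 / 2274 s = 8.11 A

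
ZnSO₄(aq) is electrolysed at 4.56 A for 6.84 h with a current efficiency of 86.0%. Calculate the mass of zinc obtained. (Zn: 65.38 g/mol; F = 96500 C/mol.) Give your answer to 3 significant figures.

32.7 g

Q = 4.56 × 24624 = 1.123×10^5 C
n(e⁻) = 1.123×10^5 / 96500 = 1.164 mol
Zn²⁺ + 2e⁻ → Zn, so theoretical m(Zn) = 0.5820 × 65.38 = 38.05 g
Actual mass = 86.0% × 38.05 = 32.7 g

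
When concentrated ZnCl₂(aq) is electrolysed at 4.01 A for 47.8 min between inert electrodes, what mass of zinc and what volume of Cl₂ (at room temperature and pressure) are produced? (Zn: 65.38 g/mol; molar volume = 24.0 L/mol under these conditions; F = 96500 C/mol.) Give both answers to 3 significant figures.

3.90 g Zn; 1.43 L Cl₂

Q = 4.01 × 2868 = 11500 C; n(e⁻) = 11500 / 96500 = 0.1192 mol
Cathode: Zn²⁺ + 2e⁻ → Zn → n(Zn) = 0.1192/2 = 0.05960 mol → 3.90 g
Anode: 2Cl⁻ → Cl₂ + 2e⁻ → n(Cl₂) = 0.1192/2 = 0.05960 mol → 1.43 L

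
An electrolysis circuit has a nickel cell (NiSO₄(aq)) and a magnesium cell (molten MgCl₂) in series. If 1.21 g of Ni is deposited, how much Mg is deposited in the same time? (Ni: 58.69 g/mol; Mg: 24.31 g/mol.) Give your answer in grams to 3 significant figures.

0.501 g

n(Ni) = 1.21 / 58.69 = 0.02062 mol
Ni²⁺ + 2e⁻ → Ni, so n(e⁻) = 2 × 0.02062 = 0.04124 mol
In series, the same 0.04124 mol of electrons flows through the second cell.
Mg²⁺ + 2e⁻ → Mg, so n(Mg) = 0.04124 / 2 = 0.02062 mol
m(Mg) = 0.02062 × 24.31 = 0.501 g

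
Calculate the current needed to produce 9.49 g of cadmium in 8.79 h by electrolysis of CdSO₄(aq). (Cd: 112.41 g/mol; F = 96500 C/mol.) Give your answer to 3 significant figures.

0.515 A

n(Cd) = 9.49 / 112.41 = 0.08442 mol
Cd²⁺ + 2e⁻ → Cd, so n(e⁻) = 2 × 0.08442 = 0.1688 mol
Q = 0.1688 × 96500 = 16290 C
I = Q / t = 16290 / 31644 s = 0.515 A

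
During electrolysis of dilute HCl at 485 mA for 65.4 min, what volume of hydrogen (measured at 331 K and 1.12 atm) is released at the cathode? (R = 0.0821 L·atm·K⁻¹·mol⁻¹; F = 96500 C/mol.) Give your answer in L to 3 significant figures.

0.239 L

Q = It = 0.485 × 3924 = 1903 C
n(e⁻) = 1903 / 96500 = 0.01972 mol
2H⁺ + 2e⁻ → H₂, so n(H₂) = 0.01972 / 2 = 0.009860 mol
V = nRT/P = 0.009860 × 0.0821 × 331 / 1.12 = 0.2392 L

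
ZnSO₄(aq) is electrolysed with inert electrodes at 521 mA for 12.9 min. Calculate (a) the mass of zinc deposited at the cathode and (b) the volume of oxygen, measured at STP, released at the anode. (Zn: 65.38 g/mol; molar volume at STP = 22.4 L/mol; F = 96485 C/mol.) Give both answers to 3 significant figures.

0.137 g Zn; 0.0234 L O₂

Q = 0.521 × 774 = 403.3 C; n(e⁻) = 403.3 / 96485 = 0.004180 mol
Cathode: Zn²⁺ + 2e⁻ → Zn → n(Zn) = 0.004180/2 = 0.002090 mol → 0.137 g
Anode: 2H₂O → O₂ + 4H⁺ + 4e⁻ → n(O₂) = 0.004180/4 = 0.001045 mol → 0.0234 L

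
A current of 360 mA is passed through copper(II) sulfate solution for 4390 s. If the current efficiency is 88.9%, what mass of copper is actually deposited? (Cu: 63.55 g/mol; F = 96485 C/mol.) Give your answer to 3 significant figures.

Q = 0.360 × 4390 = 1580 C
n(e⁻) = 1580 / 96485 = 0.01638 mol
Cu²⁺ + 2e⁻ → Cu, so theoretical m(Cu) = 0.008190 × 63.55 = 0.5205 g
Actual mass = 88.9% × 0.5205 = 0.463 g

0.463 g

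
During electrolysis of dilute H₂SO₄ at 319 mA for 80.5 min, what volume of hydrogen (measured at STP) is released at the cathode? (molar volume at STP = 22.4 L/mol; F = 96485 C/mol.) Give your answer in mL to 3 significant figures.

Q = 0.319 A × 4830 s = 1541 C
Moles of electrons = 1541 / 96485 = 0.01597 mol
2H⁺ + 2e⁻ → H₂, so n(H₂) = 0.01597 / 2 = 0.007985 mol
V = 0.007985 × 22.4 = 0.1789 L
= 179 mL

179 mL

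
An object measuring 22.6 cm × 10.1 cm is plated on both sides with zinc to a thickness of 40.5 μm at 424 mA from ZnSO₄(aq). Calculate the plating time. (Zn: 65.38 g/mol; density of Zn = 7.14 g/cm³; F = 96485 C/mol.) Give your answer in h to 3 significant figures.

25.5 h

Plated area = 2 × 22.6 × 10.1 = 456.5 cm²
Volume = 456.5 × 40.5×10⁻⁴ cm = 1.849 cm³
m(Zn) = 1.849 × 7.14 = 13.20 g
n(Zn) = 13.20 / 65.38 = 0.2019 mol; n(e⁻) = 2 × 0.2019 = 0.4038 mol
Q = 0.4038 × 96485 = 38960 C
t = 38960 / 0.424 = 91890 s = 25.5 h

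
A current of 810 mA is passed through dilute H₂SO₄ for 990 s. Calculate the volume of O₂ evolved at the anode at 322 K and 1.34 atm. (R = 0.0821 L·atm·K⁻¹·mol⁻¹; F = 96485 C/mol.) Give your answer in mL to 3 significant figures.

Q = 0.810 A × 990 s = 801.9 C
Moles of electrons = 801.9 / 96485 = 0.008311 mol
2H₂O → O₂ + 4H⁺ + 4e⁻, so n(O₂) = 0.008311 / 4 = 0.002078 mol
V = nRT/P = 0.002078 × 0.0821 × 322 / 1.34 = 0.04100 L
= 41.0 mL

41.0 mL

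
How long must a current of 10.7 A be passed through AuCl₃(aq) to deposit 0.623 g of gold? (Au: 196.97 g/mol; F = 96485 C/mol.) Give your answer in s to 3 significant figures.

n(Au) = 0.623 / 196.97 = 0.003163 mol
Au³⁺ + 3e⁻ → Au, so n(e⁻) = 3 × 0.003163 = 0.009489 mol
Q = 0.009489 × 96485 = 915.5 C
t = Q / I = 915.5 / 10.7 = 85.56 s

85.6 s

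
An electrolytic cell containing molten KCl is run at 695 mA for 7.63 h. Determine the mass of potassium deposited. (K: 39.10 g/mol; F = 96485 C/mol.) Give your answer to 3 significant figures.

Q = It = 0.695 × 27468 = 19090 C
n(e⁻) = Q/F = 19090/96485 = 0.1979 mol
K⁺ + e⁻ → K, so n(K) = 0.1979 mol
m = 0.1979 × 39.10 = 7.74 g

7.74 g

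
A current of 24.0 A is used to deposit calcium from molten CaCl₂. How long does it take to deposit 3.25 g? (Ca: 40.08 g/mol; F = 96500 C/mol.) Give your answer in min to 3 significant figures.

n(Ca) = 3.25 / 40.08 = 0.08109 mol
Ca²⁺ + 2e⁻ → Ca, so n(e⁻) = 2 × 0.08109 = 0.1622 mol
Q = 0.1622 × 96500 = 15650 C
t = Q / I = 15650 / 24.0 = 652.1 s = 10.9 min

10.9 min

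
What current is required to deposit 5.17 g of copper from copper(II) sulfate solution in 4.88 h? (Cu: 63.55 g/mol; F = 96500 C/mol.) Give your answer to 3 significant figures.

0.894 A

n(Cu) = 5.17 / 63.55 = 0.08135 mol
Cu²⁺ + 2e⁻ → Cu, so n(e⁻) = 2 × 0.08135 = 0.1627 mol
Q = 0.1627 × 96500 = 15700 C
I = Q / t = 15700 / 17568 s = 0.894 A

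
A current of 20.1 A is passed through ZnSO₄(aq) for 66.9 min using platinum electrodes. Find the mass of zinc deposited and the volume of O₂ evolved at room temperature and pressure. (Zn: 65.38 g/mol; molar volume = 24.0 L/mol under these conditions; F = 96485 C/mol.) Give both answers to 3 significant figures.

27.3 g Zn; 5.02 L O₂

Q = 20.1 × 4014 = 80680 C; n(e⁻) = 80680 / 96485 = 0.8362 mol
Cathode: Zn²⁺ + 2e⁻ → Zn → n(Zn) = 0.8362/2 = 0.4181 mol → 27.3 g
Anode: 2H₂O → O₂ + 4H⁺ + 4e⁻ → n(O₂) = 0.8362/4 = 0.2091 mol → 5.02 L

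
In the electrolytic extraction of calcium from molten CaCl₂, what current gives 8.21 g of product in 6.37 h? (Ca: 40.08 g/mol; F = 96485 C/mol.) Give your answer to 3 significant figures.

1.72 A

n(Ca) = 8.21 / 40.08 = 0.2048 mol
Ca²⁺ + 2e⁻ → Ca, so n(e⁻) = 2 × 0.2048 = 0.4096 mol
Q = 0.4096 × 96485 = 39520 C
I = Q / t = 39520 / 22932 s = 1.72 A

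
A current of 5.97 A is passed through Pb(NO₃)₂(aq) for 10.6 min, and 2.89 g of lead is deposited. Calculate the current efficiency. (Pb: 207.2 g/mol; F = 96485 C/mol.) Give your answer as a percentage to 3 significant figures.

Q = 5.97 × 636 = 3797 C
n(e⁻) = 3797 / 96485 = 0.03935 mol
Pb²⁺ + 2e⁻ → Pb, so theoretical n(Pb) = 0.01968 mol → 4.078 g
Efficiency = 2.89 / 4.078 = 0.7087 = 70.9%

70.9%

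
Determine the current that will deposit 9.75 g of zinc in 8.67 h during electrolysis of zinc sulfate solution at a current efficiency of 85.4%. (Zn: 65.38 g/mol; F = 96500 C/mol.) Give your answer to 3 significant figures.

1.08 A

n(Zn) = 9.75 / 65.38 = 0.1491 mol
Zn²⁺ + 2e⁻ → Zn, so n(e⁻) = 2 × 0.1491 = 0.2982 mol
Q = 0.2982 × 96500 / 0.854 = 33700 C
I = Q / t = 33700 / 31212 s = 1.08 A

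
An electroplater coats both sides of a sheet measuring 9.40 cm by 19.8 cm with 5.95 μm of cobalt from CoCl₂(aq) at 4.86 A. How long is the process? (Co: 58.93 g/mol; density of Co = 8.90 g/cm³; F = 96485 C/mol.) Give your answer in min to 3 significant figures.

22.1 min

Plated area = 2 × 9.40 × 19.8 = 372.2 cm²
Volume = 372.2 × 5.95×10⁻⁴ cm = 0.2215 cm³
m(Co) = 0.2215 × 8.90 = 1.971 g
n(Co) = 1.971 / 58.93 = 0.03345 mol; n(e⁻) = 2 × 0.03345 = 0.06690 mol
Q = 0.06690 × 96485 = 6455 C
t = 6455 / 4.86 = 1328 s = 22.1 min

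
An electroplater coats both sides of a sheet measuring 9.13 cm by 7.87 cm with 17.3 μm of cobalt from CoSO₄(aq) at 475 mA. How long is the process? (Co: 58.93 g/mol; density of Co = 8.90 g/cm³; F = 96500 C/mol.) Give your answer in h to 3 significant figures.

Plated area = 2 × 9.13 × 7.87 = 143.7 cm²
Volume = 143.7 × 17.3×10⁻⁴ cm = 0.2486 cm³
m(Co) = 0.2486 × 8.90 = 2.213 g
n(Co) = 2.213 / 58.93 = 0.03755 mol; n(e⁻) = 2 × 0.03755 = 0.07510 mol
Q = 0.07510 × 96500 = 7247 C
t = 7247 / 0.475 = 15260 s = 4.24 h

4.24 h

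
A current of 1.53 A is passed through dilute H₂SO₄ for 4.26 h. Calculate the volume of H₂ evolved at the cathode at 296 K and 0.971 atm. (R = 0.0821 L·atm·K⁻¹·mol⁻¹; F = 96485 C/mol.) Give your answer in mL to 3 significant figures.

3040 mL

Charge passed = 1.53 × 15336 = 23460 C
n(e⁻) = Q/F = 23460/96485 = 0.2431 mol
2H⁺ + 2e⁻ → H₂, so n(H₂) = 0.2431 / 2 = 0.1216 mol
V = nRT/P = 0.1216 × 0.0821 × 296 / 0.971 = 3.043 L
= 3040 mL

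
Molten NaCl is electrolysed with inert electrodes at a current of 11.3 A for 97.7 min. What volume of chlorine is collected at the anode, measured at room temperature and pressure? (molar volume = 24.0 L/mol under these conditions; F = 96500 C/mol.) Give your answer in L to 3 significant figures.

8.24 L

Charge passed = 11.3 × 5862 = 66240 C
n(e⁻) = Q/F = 66240/96500 = 0.6864 mol
2Cl⁻ → Cl₂ + 2e⁻, so n(Cl₂) = 0.6864 / 2 = 0.3432 mol
V = 0.3432 × 24.0 = 8.237 L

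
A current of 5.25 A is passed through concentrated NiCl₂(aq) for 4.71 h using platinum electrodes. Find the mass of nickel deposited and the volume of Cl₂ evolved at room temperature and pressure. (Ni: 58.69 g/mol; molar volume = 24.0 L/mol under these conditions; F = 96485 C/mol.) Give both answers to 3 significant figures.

Q = 5.25 × 16956 = 89020 C; n(e⁻) = 89020 / 96485 = 0.9226 mol
Cathode: Ni²⁺ + 2e⁻ → Ni → n(Ni) = 0.9226/2 = 0.4613 mol → 27.1 g
Anode: 2Cl⁻ → Cl₂ + 2e⁻ → n(Cl₂) = 0.9226/2 = 0.4613 mol → 11.1 L

27.1 g Ni; 11.1 L Cl₂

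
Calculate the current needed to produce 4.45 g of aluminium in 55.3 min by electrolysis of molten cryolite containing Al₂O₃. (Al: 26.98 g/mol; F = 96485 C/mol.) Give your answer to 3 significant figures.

n(Al) = 4.45 / 26.98 = 0.1649 mol
Al³⁺ + 3e⁻ → Al, so n(e⁻) = 3 × 0.1649 = 0.4947 mol
Q = 0.4947 × 96485 = 47730 C
I = Q / t = 47730 / 3318 s = 14.4 A

14.4 A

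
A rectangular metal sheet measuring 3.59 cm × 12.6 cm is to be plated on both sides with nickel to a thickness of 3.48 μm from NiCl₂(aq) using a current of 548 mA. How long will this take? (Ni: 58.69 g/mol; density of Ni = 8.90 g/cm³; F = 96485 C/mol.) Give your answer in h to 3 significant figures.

Plated area = 2 × 3.59 × 12.6 = 90.47 cm²
Volume = 90.47 × 3.48×10⁻⁴ cm = 0.03148 cm³
m(Ni) = 0.03148 × 8.90 = 0.2802 g
n(Ni) = 0.2802 / 58.69 = 0.004774 mol; n(e⁻) = 2 × 0.004774 = 0.009548 mol
Q = 0.009548 × 96485 = 921.2 C
t = 921.2 / 0.548 = 1681 s = 0.467 h

0.467 h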